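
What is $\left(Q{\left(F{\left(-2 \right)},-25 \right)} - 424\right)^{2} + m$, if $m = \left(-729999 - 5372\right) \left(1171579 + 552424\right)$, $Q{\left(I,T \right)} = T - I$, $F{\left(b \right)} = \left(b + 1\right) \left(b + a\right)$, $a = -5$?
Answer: $-1267781602177$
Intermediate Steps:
$F{\left(b \right)} = \left(1 + b\right) \left(-5 + b\right)$ ($F{\left(b \right)} = \left(b + 1\right) \left(b - 5\right) = \left(1 + b\right) \left(-5 + b\right)$)
$m = -1267781810113$ ($m = \left(-735371\right) 1724003 = -1267781810113$)
$\left(Q{\left(F{\left(-2 \right)},-25 \right)} - 424\right)^{2} + m = \left(\left(-25 - \left(-5 + \left(-2\right)^{2} - -8\right)\right) - 424\right)^{2} - 1267781810113 = \left(\left(-25 - \left(-5 + 4 + 8\right)\right) - 424\right)^{2} - 1267781810113 = \left(\left(-25 - 7\right) - 424\right)^{2} - 1267781810113 = \left(-32 - 424\right)^{2} - 1267781810113 = \left(-456\right)^{2} - 1267781810113 = 207936 - 1267781810113 = -1267781602177$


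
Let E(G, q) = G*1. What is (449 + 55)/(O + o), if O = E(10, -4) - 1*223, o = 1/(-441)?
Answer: -111132/46967 ≈ -2.3662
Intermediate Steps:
o = -1/441 ≈ -0.0022676
E(G, q) = G
O = -213 (O = 10 - 1*223 = 10 - 223 = -213)
(449 + 55)/(O + o) = (449 + 55)/(-213 - 1/441) = 504/(-93934/441) = 504*(-441/93934) = -111132/46967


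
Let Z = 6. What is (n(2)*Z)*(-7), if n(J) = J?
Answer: -84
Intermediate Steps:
(n(2)*Z)*(-7) = (2*6)*(-7) = 12*(-7) = -84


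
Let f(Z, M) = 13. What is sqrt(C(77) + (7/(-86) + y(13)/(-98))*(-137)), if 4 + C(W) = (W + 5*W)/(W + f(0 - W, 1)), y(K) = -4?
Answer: sqrt(545725470)/9030 ≈ 2.5870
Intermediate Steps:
C(W) = -4 + 6*W/(13 + W) (C(W) = -4 + (W + 5*W)/(W + 13) = -4 + (6*W)/(13 + W) = -4 + 6*W/(13 + W))
sqrt(C(77) + (7/(-86) + y(13)/(-98))*(-137)) = sqrt(2*(-26 + 77)/(13 + 77) + (7/(-86) - 4/(-98))*(-137)) = sqrt(2*51/90 + (7*(-1/86) - 4*(-1/98))*(-137)) = sqrt(2*(1/90)*51 + (-7/86 + 2/49)*(-137)) = sqrt(17/15 - 171/4214*(-137)) = sqrt(17/15 + 23427/4214) = sqrt(423043/63210) = sqrt(545725470)/9030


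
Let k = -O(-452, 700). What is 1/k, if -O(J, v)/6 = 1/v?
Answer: 350/3 ≈ 116.67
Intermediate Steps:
O(J, v) = -6/v
k = 3/350 (k = -(-6)/700 = -1*(-3/350) = 3/350 ≈ 0.0085714)
1/k = 1/(3/350) = 350/3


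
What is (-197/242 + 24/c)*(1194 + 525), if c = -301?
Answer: -111915495/72842 ≈ -1536.4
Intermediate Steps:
(-197/242 + 24/c)*(1194 + 525) = (-197/242 + 24/(-301))*(1194 + 525) = (-197*1/242 + 24*(-1/301))*1719 = (-197/242 - 24/301)*1719 = -65105/72842*1719 = -111915495/72842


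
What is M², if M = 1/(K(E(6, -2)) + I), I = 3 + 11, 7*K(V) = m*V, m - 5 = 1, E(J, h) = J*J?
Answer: 49/98596 ≈ 0.00049698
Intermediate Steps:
E(J, h) = J²
m = 6 (m = 5 + 1 = 6)
K(V) = 6*V/7 (K(V) = (6*V)/7 = 6*V/7)
I = 14
M = 7/314 (M = 1/((6/7)*6² + 14) = 1/((6/7)*36 + 14) = 1/(216/7 + 14) = 1/(314/7) = 7/314 ≈ 0.022293)
M² = (7/314)² = 49/98596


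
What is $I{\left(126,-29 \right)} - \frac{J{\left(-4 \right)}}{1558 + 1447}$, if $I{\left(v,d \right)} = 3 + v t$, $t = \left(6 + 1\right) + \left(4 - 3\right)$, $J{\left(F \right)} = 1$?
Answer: $\frac{3038054}{3005} \approx 1011.0$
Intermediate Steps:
$t = 8$ ($t = 7 + 1 = 8$)
$I{\left(v,d \right)} = 3 + 8 v$ ($I{\left(v,d \right)} = 3 + v 8 = 3 + 8 v$)
$I{\left(126,-29 \right)} - \frac{J{\left(-4 \right)}}{1558 + 1447} = \left(3 + 8 \cdot 126\right) - 1 \frac{1}{1558 + 1447} = \left(3 + 1008\right) - 1 \cdot \frac{1}{3005} = 1011 - 1 \cdot \frac{1}{3005} = 1011 - \frac{1}{3005} = \frac{3038054}{3005}$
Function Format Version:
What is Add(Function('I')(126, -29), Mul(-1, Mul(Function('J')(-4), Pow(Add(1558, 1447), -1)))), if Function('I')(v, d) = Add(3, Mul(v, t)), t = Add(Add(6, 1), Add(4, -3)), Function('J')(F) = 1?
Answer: Rational(3038054, 3005) ≈ 1011.0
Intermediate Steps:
t = 8 (t = Add(7, 1) = 8)
Function('I')(v, d) = Add(3, Mul(8, v)) (Function('I')(v, d) = Add(3, Mul(v, 8)) = Add(3, Mul(8, v)))
Add(Function('I')(126, -29), Mul(-1, Mul(Function('J')(-4), Pow(Add(1558, 1447), -1)))) = Add(Add(3, Mul(8, 126)), Mul(-1, Mul(1, Pow(Add(1558, 1447), -1)))) = Add(Add(3, 1008), Mul(-1, Mul(1, Pow(3005, -1)))) = Add(1011, Mul(-1, Mul(1, Rational(1, 3005)))) = Add(1011, Mul(-1, Rational(1, 3005))) = Add(1011, Rational(-1, 3005)) = Rational(3038054, 3005)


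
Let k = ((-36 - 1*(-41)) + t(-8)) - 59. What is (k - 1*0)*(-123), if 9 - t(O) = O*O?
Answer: 13407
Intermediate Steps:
t(O) = 9 - O² (t(O) = 9 - O*O = 9 - O²)
k = -109 (k = ((-36 - 1*(-41)) + (9 - 1*(-8)²)) - 59 = ((-36 + 41) + (9 - 1*64)) - 59 = (5 + (9 - 64)) - 59 = (5 - 55) - 59 = -50 - 59 = -109)
(k - 1*0)*(-123) = (-109 - 1*0)*(-123) = (-109 + 0)*(-123) = -109*(-123) = 13407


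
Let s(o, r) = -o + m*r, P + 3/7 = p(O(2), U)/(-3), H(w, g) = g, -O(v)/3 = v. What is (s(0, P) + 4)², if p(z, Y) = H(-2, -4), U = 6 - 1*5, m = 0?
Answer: 16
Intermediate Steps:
O(v) = -3*v
U = 1 (U = 6 - 5 = 1)
p(z, Y) = -4
P = 19/21 (P = -3/7 - 4/(-3) = -3/7 - 4*(-⅓) = -3/7 + 4/3 = 19/21 ≈ 0.90476)
s(o, r) = -o (s(o, r) = -o + 0*r = -o + 0 = -o)
(s(0, P) + 4)² = (-1*0 + 4)² = (0 + 4)² = 4² = 16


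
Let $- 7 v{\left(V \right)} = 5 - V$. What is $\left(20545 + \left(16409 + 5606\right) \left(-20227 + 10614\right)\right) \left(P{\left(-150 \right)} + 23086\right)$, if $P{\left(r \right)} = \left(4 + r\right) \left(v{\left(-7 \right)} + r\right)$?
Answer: $-9572434587300$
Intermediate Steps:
$v{\left(V \right)} = - \frac{5}{7} + \frac{V}{7}$ ($v{\left(V \right)} = - \frac{5 - V}{7} = - \frac{5}{7} + \frac{V}{7}$)
$P{\left(r \right)} = \left(4 + r\right) \left(- \frac{12}{7} + r\right)$ ($P{\left(r \right)} = \left(4 + r\right) \left(\left(- \frac{5}{7} + \frac{1}{7} \left(-7\right)\right) + r\right) = \left(4 + r\right) \left(\left(- \frac{5}{7} - 1\right) + r\right) = \left(4 + r\right) \left(- \frac{12}{7} + r\right)$)
$\left(20545 + \left(16409 + 5606\right) \left(-20227 + 10614\right)\right) \left(P{\left(-150 \right)} + 23086\right) = \left(20545 + \left(16409 + 5606\right) \left(-20227 + 10614\right)\right) \left(\left(- \frac{48}{7} + \left(-150\right)^{2} + \frac{16}{7} \left(-150\right)\right) + 23086\right) = \left(20545 + 22015 \left(-9613\right)\right) \left(\left(- \frac{48}{7} + 22500 - \frac{2400}{7}\right) + 23086\right) = \left(20545 - 211630195\right) \left(\frac{155052}{7} + 23086\right) = \left(-211609650\right) \frac{316654}{7} = -9572434587300$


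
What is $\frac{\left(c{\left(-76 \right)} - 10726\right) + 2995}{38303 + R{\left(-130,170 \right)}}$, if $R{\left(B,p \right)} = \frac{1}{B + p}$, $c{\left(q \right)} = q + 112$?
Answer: $- \frac{102600}{510707} \approx -0.2009$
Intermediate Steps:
$c{\left(q \right)} = 112 + q$
$\frac{\left(c{\left(-76 \right)} - 10726\right) + 2995}{38303 + R{\left(-130,170 \right)}} = \frac{\left(\left(112 - 76\right) - 10726\right) + 2995}{38303 + \frac{1}{-130 + 170}} = \frac{\left(36 - 10726\right) + 2995}{38303 + \frac{1}{40}} = \frac{-10690 + 2995}{38303 + \frac{1}{40}} = - \frac{7695}{\frac{1532121}{40}} = \left(-7695\right) \frac{40}{1532121} = - \frac{102600}{510707}$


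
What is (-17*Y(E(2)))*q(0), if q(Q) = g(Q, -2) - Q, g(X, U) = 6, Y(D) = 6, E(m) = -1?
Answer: -612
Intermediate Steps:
q(Q) = 6 - Q
(-17*Y(E(2)))*q(0) = (-17*6)*(6 - 1*0) = -102*(6 + 0) = -102*6 = -612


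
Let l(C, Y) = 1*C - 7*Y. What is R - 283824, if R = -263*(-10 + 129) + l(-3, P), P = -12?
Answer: -315040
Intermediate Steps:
l(C, Y) = C - 7*Y
R = -31216 (R = -263*(-10 + 129) + (-3 - 7*(-12)) = -263*119 + (-3 + 84) = -31297 + 81 = -31216)
R - 283824 = -31216 - 283824 = -315040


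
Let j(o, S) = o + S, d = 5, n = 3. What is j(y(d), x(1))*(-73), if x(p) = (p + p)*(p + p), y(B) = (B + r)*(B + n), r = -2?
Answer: -2044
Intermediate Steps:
y(B) = (-2 + B)*(3 + B) (y(B) = (B - 2)*(B + 3) = (-2 + B)*(3 + B))
x(p) = 4*p² (x(p) = (2*p)*(2*p) = 4*p²)
j(o, S) = S + o
j(y(d), x(1))*(-73) = (4*1² + (-6 + 5 + 5²))*(-73) = (4*1 + (-6 + 5 + 25))*(-73) = (4 + 24)*(-73) = 28*(-73) = -2044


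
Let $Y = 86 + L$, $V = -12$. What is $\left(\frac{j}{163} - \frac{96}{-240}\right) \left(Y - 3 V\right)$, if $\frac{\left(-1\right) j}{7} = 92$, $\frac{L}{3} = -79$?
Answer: $\frac{66562}{163} \approx 408.36$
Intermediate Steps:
$L = -237$ ($L = 3 \left(-79\right) = -237$)
$j = -644$ ($j = \left(-7\right) 92 = -644$)
$Y = -151$ ($Y = 86 - 237 = -151$)
$\left(\frac{j}{163} - \frac{96}{-240}\right) \left(Y - 3 V\right) = \left(- \frac{644}{163} - \frac{96}{-240}\right) \left(-151 - -36\right) = \left(\left(-644\right) \frac{1}{163} - - \frac{2}{5}\right) \left(-151 + 36\right) = \left(- \frac{644}{163} + \frac{2}{5}\right) \left(-115\right) = \left(- \frac{2894}{815}\right) \left(-115\right) = \frac{66562}{163}$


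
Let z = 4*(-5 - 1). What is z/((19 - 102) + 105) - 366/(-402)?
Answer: -133/737 ≈ -0.18046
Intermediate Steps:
z = -24 (z = 4*(-6) = -24)
z/((19 - 102) + 105) - 366/(-402) = -24/((19 - 102) + 105) - 366/(-402) = -24/(-83 + 105) - 366*(-1/402) = -24/22 + 61/67 = -24*1/22 + 61/67 = -12/11 + 61/67 = -133/737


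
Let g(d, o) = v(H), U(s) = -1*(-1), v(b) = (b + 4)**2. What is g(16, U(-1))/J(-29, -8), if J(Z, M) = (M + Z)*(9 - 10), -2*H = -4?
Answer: 36/37 ≈ 0.97297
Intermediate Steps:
H = 2 (H = -1/2*(-4) = 2)
v(b) = (4 + b)**2
J(Z, M) = -M - Z (J(Z, M) = (M + Z)*(-1) = -M - Z)
U(s) = 1
g(d, o) = 36 (g(d, o) = (4 + 2)**2 = 6**2 = 36)
g(16, U(-1))/J(-29, -8) = 36/(-1*(-8) - 1*(-29)) = 36/(8 + 29) = 36/37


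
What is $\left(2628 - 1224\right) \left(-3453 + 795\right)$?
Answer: $-3731832$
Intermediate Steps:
$\left(2628 - 1224\right) \left(-3453 + 795\right) = 1404 \left(-2658\right) = -3731832$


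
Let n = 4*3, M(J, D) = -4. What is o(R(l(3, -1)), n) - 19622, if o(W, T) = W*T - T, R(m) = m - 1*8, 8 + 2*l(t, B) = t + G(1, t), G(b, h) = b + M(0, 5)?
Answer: -19778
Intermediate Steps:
G(b, h) = -4 + b (G(b, h) = b - 4 = -4 + b)
l(t, B) = -11/2 + t/2 (l(t, B) = -4 + (t + (-4 + 1))/2 = -4 + (t - 3)/2 = -4 + (-3 + t)/2 = -4 + (-3/2 + t/2) = -11/2 + t/2)
n = 12
R(m) = -8 + m (R(m) = m - 8 = -8 + m)
o(W, T) = -T + T*W (o(W, T) = T*W - T = -T + T*W)
o(R(l(3, -1)), n) - 19622 = 12*(-1 + (-8 + (-11/2 + (½)*3))) - 19622 = 12*(-1 + (-8 + (-11/2 + 3/2))) - 19622 = 12*(-1 + (-8 - 4)) - 19622 = 12*(-1 - 12) - 19622 = 12*(-13) - 19622 = -156 - 19622 = -19778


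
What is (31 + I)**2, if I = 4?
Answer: 1225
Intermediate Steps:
(31 + I)**2 = (31 + 4)**2 = 35**2 = 1225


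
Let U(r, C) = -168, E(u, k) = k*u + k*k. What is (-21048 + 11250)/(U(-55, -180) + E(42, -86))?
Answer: -4899/1808 ≈ -2.7096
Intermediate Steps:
E(u, k) = k**2 + k*u (E(u, k) = k*u + k**2 = k**2 + k*u)
(-21048 + 11250)/(U(-55, -180) + E(42, -86)) = (-21048 + 11250)/(-168 - 86*(-86 + 42)) = -9798/(-168 - 86*(-44)) = -9798/(-168 + 3784) = -9798/3616 = -9798*1/3616 = -4899/1808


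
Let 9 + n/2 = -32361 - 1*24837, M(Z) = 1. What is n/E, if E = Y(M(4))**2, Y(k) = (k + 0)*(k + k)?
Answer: -57207/2 ≈ -28604.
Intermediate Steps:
Y(k) = 2*k**2 (Y(k) = k*(2*k) = 2*k**2)
n = -114414 (n = -18 + 2*(-32361 - 1*24837) = -18 + 2*(-32361 - 24837) = -18 + 2*(-57198) = -18 - 114396 = -114414)
E = 4 (E = (2*1**2)**2 = (2*1)**2 = 2**2 = 4)
n/E = -114414/4 = -114414*1/4 = -57207/2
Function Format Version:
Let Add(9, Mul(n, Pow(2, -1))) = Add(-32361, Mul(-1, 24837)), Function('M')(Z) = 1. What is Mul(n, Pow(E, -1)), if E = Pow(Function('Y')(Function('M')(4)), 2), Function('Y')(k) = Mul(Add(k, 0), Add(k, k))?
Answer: Rational(-57207, 2) ≈ -28604.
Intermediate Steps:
Function('Y')(k) = Mul(2, Pow(k, 2)) (Function('Y')(k) = Mul(k, Mul(2, k)) = Mul(2, Pow(k, 2)))
n = -114414 (n = Add(-18, Mul(2, Add(-32361, Mul(-1, 24837)))) = Add(-18, Mul(2, Add(-32361, -24837))) = Add(-18, Mul(2, -57198)) = Add(-18, -114396) = -114414)
E = 4 (E = Pow(Mul(2, Pow(1, 2)), 2) = Pow(Mul(2, 1), 2) = Pow(2, 2) = 4)
Mul(n, Pow(E, -1)) = Mul(-114414, Pow(4, -1)) = Mul(-114414, Rational(1, 4)) = Rational(-57207, 2)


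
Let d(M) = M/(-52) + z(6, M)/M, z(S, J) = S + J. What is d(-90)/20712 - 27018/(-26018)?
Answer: 109134895471/105082539120 ≈ 1.0386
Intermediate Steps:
z(S, J) = J + S
d(M) = -M/52 + (6 + M)/M (d(M) = M/(-52) + (M + 6)/M = M*(-1/52) + (6 + M)/M = -M/52 + (6 + M)/M)
d(-90)/20712 - 27018/(-26018) = (1 + 6/(-90) - 1/52*(-90))/20712 - 27018/(-26018) = (1 + 6*(-1/90) + 45/26)*(1/20712) - 27018*(-1/26018) = (1 - 1/15 + 45/26)*(1/20712) + 13509/13009 = (1039/390)*(1/20712) + 13509/13009 = 1039/8077680 + 13509/13009 = 109134895471/105082539120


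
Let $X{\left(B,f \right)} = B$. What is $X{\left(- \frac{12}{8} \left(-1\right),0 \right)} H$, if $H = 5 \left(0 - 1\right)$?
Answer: $- \frac{15}{2} \approx -7.5$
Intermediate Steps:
$H = -5$ ($H = 5 \left(-1\right) = -5$)
$X{\left(- \frac{12}{8} \left(-1\right),0 \right)} H = - \frac{12}{8} \left(-1\right) \left(-5\right) = \left(-12\right) \frac{1}{8} \left(-1\right) \left(-5\right) = \left(- \frac{3}{2}\right) \left(-1\right) \left(-5\right) = \frac{3}{2} \left(-5\right) = - \frac{15}{2}$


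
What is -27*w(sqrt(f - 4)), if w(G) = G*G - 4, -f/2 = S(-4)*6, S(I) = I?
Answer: -1080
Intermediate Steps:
f = 48 (f = -(-8)*6 = -2*(-24) = 48)
w(G) = -4 + G**2 (w(G) = G**2 - 4 = -4 + G**2)
-27*w(sqrt(f - 4)) = -27*(-4 + (sqrt(48 - 4))**2) = -27*(-4 + (sqrt(44))**2) = -27*(-4 + (2*sqrt(11))**2) = -27*(-4 + 44) = -27*40 = -1080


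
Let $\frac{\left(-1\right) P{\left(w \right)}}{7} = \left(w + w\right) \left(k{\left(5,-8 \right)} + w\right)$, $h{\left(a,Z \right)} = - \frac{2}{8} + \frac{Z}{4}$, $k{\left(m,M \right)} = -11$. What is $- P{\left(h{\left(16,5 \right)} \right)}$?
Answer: $-140$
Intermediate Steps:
$h{\left(a,Z \right)} = - \frac{1}{4} + \frac{Z}{4}$ ($h{\left(a,Z \right)} = \left(-2\right) \frac{1}{8} + Z \frac{1}{4} = - \frac{1}{4} + \frac{Z}{4}$)
$P{\left(w \right)} = - 14 w \left(-11 + w\right)$ ($P{\left(w \right)} = - 7 \left(w + w\right) \left(-11 + w\right) = - 7 \cdot 2 w \left(-11 + w\right) = - 14 w \left(-11 + w\right)$)
$- P{\left(h{\left(16,5 \right)} \right)} = - 14 \left(- \frac{1}{4} + \frac{1}{4} \cdot 5\right) \left(11 - \left(- \frac{1}{4} + \frac{1}{4} \cdot 5\right)\right) = - 14 \left(- \frac{1}{4} + \frac{5}{4}\right) \left(11 - \left(- \frac{1}{4} + \frac{5}{4}\right)\right) = - 14 \cdot 1 \left(11 - 1\right) = - 14 \cdot 1 \cdot 10 = \left(-1\right) 140 = -140$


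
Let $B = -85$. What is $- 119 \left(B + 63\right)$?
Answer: $2618$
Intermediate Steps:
$- 119 \left(B + 63\right) = - 119 \left(-85 + 63\right) = \left(-119\right) \left(-22\right) = 2618$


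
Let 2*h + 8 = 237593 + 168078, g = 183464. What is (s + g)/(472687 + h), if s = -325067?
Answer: -283206/1351037 ≈ -0.20962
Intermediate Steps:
h = 405663/2 (h = -4 + (237593 + 168078)/2 = -4 + (1/2)*405671 = -4 + 405671/2 = 405663/2 ≈ 2.0283e+5)
(s + g)/(472687 + h) = (-325067 + 183464)/(472687 + 405663/2) = -141603/1351037/2 = -141603*2/1351037 = -283206/1351037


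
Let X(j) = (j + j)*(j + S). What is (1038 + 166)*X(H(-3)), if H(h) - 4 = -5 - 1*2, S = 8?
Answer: -36120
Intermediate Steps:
H(h) = -3 (H(h) = 4 + (-5 - 1*2) = 4 + (-5 - 2) = 4 - 7 = -3)
X(j) = 2*j*(8 + j) (X(j) = (j + j)*(j + 8) = (2*j)*(8 + j) = 2*j*(8 + j))
(1038 + 166)*X(H(-3)) = (1038 + 166)*(2*(-3)*(8 - 3)) = 1204*(2*(-3)*5) = 1204*(-30) = -36120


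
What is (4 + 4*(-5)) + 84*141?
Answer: 11828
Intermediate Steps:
(4 + 4*(-5)) + 84*141 = (4 - 20) + 11844 = -16 + 11844 = 11828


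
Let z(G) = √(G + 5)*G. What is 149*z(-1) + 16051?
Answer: 15753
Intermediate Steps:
z(G) = G*√(5 + G) (z(G) = √(5 + G)*G = G*√(5 + G))
149*z(-1) + 16051 = 149*(-√(5 - 1)) + 16051 = 149*(-√4) + 16051 = 149*(-1*2) + 16051 = 149*(-2) + 16051 = -298 + 16051 = 15753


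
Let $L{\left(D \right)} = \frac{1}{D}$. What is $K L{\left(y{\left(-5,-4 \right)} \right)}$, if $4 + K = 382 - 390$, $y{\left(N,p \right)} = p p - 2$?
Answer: $- \frac{6}{7} \approx -0.85714$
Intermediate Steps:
$y{\left(N,p \right)} = -2 + p^{2}$ ($y{\left(N,p \right)} = p^{2} - 2 = -2 + p^{2}$)
$K = -12$ ($K = -4 + \left(382 - 390\right) = -4 - 8 = -12$)
$K L{\left(y{\left(-5,-4 \right)} \right)} = - \frac{12}{-2 + \left(-4\right)^{2}} = - \frac{12}{-2 + 16} = - \frac{12}{14} = \left(-12\right) \frac{1}{14} = - \frac{6}{7}$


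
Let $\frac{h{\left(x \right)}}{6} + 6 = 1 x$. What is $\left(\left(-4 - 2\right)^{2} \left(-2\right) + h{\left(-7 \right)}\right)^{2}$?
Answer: $22500$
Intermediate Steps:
$h{\left(x \right)} = -36 + 6 x$ ($h{\left(x \right)} = -36 + 6 \cdot 1 x = -36 + 6 x$)
$\left(\left(-4 - 2\right)^{2} \left(-2\right) + h{\left(-7 \right)}\right)^{2} = \left(\left(-4 - 2\right)^{2} \left(-2\right) + \left(-36 + 6 \left(-7\right)\right)\right)^{2} = \left(\left(-6\right)^{2} \left(-2\right) - 78\right)^{2} = \left(36 \left(-2\right) - 78\right)^{2} = \left(-72 - 78\right)^{2} = \left(-150\right)^{2} = 22500$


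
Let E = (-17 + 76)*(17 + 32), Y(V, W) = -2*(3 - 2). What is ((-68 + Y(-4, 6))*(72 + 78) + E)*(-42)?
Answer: 319578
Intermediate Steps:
Y(V, W) = -2 (Y(V, W) = -2*1 = -2)
E = 2891 (E = 59*49 = 2891)
((-68 + Y(-4, 6))*(72 + 78) + E)*(-42) = ((-68 - 2)*(72 + 78) + 2891)*(-42) = (-70*150 + 2891)*(-42) = (-10500 + 2891)*(-42) = -7609*(-42) = 319578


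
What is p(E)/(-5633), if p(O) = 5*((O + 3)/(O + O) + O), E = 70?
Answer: -9873/157724 ≈ -0.062597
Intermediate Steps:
p(O) = 5*O + 5*(3 + O)/(2*O) (p(O) = 5*((3 + O)/((2*O)) + O) = 5*((3 + O)*(1/(2*O)) + O) = 5*((3 + O)/(2*O) + O) = 5*(O + (3 + O)/(2*O)) = 5*O + 5*(3 + O)/(2*O))
p(E)/(-5633) = (5/2 + 5*70 + (15/2)/70)/(-5633) = (5/2 + 350 + (15/2)*(1/70))*(-1/5633) = (5/2 + 350 + 3/28)*(-1/5633) = (9873/28)*(-1/5633) = -9873/157724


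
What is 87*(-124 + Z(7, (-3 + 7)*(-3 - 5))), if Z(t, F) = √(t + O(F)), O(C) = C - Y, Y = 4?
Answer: -10788 + 87*I*√29 ≈ -10788.0 + 468.51*I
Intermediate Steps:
O(C) = -4 + C (O(C) = C - 1*4 = C - 4 = -4 + C)
Z(t, F) = √(-4 + F + t) (Z(t, F) = √(t + (-4 + F)) = √(-4 + F + t))
87*(-124 + Z(7, (-3 + 7)*(-3 - 5))) = 87*(-124 + √(-4 + (-3 + 7)*(-3 - 5) + 7)) = 87*(-124 + √(-4 + 4*(-8) + 7)) = 87*(-124 + √(-4 - 32 + 7)) = 87*(-124 + √(-29)) = 87*(-124 + I*√29) = -10788 + 87*I*√29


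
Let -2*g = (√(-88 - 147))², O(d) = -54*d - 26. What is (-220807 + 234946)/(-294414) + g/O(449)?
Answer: -125925151/2382005536 ≈ -0.052865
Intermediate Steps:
O(d) = -26 - 54*d
g = 235/2 (g = -(√(-88 - 147))²/2 = -(√(-235))²/2 = -(I*√235)²/2 = -½*(-235) = 235/2 ≈ 117.50)
(-220807 + 234946)/(-294414) + g/O(449) = (-220807 + 234946)/(-294414) + 235/(2*(-26 - 54*449)) = 14139*(-1/294414) + 235/(2*(-26 - 24246)) = -4713/98138 + (235/2)/(-24272) = -4713/98138 + (235/2)*(-1/24272) = -4713/98138 - 235/48544 = -125925151/2382005536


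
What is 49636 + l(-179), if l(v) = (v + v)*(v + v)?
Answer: 177800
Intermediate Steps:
l(v) = 4*v² (l(v) = (2*v)*(2*v) = 4*v²)
49636 + l(-179) = 49636 + 4*(-179)² = 49636 + 4*32041 = 49636 + 128164 = 177800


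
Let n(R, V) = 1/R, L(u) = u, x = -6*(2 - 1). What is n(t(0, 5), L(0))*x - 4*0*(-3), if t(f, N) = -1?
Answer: 6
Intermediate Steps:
x = -6 (x = -6*1 = -6)
n(t(0, 5), L(0))*x - 4*0*(-3) = -6/(-1) - 4*0*(-3) = -1*(-6) + 0*(-3) = 6 + 0 = 6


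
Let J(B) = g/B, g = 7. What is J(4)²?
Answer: 49/16 ≈ 3.0625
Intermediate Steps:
J(B) = 7/B
J(4)² = (7/4)² = 49/16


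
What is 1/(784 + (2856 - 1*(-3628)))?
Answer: 1/7268 ≈ 0.00013759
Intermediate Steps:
1/(784 + (2856 - 1*(-3628))) = 1/(784 + (2856 + 3628)) = 1/(784 + 6484) = 1/7268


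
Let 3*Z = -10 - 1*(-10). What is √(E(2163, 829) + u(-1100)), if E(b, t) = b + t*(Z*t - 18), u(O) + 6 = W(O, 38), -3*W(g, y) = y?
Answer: I*√114999/3 ≈ 113.04*I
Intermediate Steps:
W(g, y) = -y/3
u(O) = -56/3 (u(O) = -6 - ⅓*38 = -6 - 38/3 = -56/3)
Z = 0 (Z = (-10 - 1*(-10))/3 = (-10 + 10)/3 = (⅓)*0 = 0)
E(b, t) = b - 18*t (E(b, t) = b + t*(0*t - 18) = b + t*(0 - 18) = b + t*(-18) = b - 18*t)
√(E(2163, 829) + u(-1100)) = √((2163 - 18*829) - 56/3) = √((2163 - 14922) - 56/3) = √(-12759 - 56/3) = √(-38333/3) = I*√114999/3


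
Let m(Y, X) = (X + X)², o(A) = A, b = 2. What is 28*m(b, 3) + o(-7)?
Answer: 1001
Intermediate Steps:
m(Y, X) = 4*X² (m(Y, X) = (2*X)² = 4*X²)
28*m(b, 3) + o(-7) = 28*(4*3²) - 7 = 28*(4*9) - 7 = 28*36 - 7 = 1008 - 7 = 1001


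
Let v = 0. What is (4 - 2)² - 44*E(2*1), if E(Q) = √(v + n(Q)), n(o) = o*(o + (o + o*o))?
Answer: -172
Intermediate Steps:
n(o) = o*(o² + 2*o) (n(o) = o*(o + (o + o²)) = o*(o² + 2*o))
E(Q) = √(Q²*(2 + Q)) (E(Q) = √(0 + Q²*(2 + Q)) = √(Q²*(2 + Q)))
(4 - 2)² - 44*E(2*1) = (4 - 2)² - 44*2*√(2 + 2*1) = 2² - 44*2*√(2 + 2) = 4 - 44*√(4*4) = 4 - 44*√16 = 4 - 44*4 = 4 - 176 = -172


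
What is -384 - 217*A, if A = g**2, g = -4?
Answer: -3856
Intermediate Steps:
A = 16 (A = (-4)**2 = 16)
-384 - 217*A = -384 - 217*16 = -384 - 3472 = -3856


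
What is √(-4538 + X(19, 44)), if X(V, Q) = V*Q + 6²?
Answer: I*√3666 ≈ 60.547*I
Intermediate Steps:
X(V, Q) = 36 + Q*V (X(V, Q) = Q*V + 36 = 36 + Q*V)
√(-4538 + X(19, 44)) = √(-4538 + (36 + 44*19)) = √(-4538 + (36 + 836)) = √(-4538 + 872) = √(-3666) = I*√3666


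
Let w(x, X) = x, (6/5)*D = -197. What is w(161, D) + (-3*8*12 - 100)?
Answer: -227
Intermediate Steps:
D = -985/6 (D = (5/6)*(-197) = -985/6 ≈ -164.17)
w(161, D) + (-3*8*12 - 100) = 161 + (-3*8*12 - 100) = 161 + (-24*12 - 100) = 161 + (-288 - 100) = 161 - 388 = -227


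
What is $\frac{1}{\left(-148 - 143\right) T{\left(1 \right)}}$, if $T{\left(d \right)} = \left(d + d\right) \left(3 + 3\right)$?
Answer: $- \frac{1}{3492} \approx -0.00028637$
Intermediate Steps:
$T{\left(d \right)} = 12 d$ ($T{\left(d \right)} = 2 d 6 = 12 d$)
$\frac{1}{\left(-148 - 143\right) T{\left(1 \right)}} = \frac{1}{\left(-148 - 143\right) 12 \cdot 1} = \frac{1}{\left(-291\right) 12} = \frac{1}{-3492} = - \frac{1}{3492}$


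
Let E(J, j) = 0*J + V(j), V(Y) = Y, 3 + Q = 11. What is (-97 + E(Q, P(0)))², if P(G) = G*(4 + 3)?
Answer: 9409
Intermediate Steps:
Q = 8 (Q = -3 + 11 = 8)
P(G) = 7*G (P(G) = G*7 = 7*G)
E(J, j) = j (E(J, j) = 0*J + j = 0 + j = j)
(-97 + E(Q, P(0)))² = (-97 + 7*0)² = (-97 + 0)² = (-97)² = 9409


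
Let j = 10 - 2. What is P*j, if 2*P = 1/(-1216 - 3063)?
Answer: -4/4279 ≈ -0.00093480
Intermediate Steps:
P = -1/8558 (P = 1/(2*(-1216 - 3063)) = (½)/(-4279) = (½)*(-1/4279) = -1/8558 ≈ -0.00011685)
j = 8
P*j = -1/8558*8 = -4/4279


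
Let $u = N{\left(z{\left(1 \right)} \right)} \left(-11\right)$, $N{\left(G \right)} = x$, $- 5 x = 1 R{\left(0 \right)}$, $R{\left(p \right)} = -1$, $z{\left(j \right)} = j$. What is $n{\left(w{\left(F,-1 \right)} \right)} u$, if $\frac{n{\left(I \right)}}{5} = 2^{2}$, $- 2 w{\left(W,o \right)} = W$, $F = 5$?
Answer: $-44$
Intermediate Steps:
$w{\left(W,o \right)} = - \frac{W}{2}$
$x = \frac{1}{5}$ ($x = - \frac{1 \left(-1\right)}{5} = \left(- \frac{1}{5}\right) \left(-1\right) = \frac{1}{5} \approx 0.2$)
$N{\left(G \right)} = \frac{1}{5}$
$u = - \frac{11}{5}$ ($u = \frac{1}{5} \left(-11\right) = - \frac{11}{5} \approx -2.2$)
$n{\left(I \right)} = 20$ ($n{\left(I \right)} = 5 \cdot 2^{2} = 5 \cdot 4 = 20$)
$n{\left(w{\left(F,-1 \right)} \right)} u = 20 \left(- \frac{11}{5}\right) = -44$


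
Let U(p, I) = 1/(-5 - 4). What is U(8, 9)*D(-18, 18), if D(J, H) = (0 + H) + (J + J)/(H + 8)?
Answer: -24/13 ≈ -1.8462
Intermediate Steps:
D(J, H) = H + 2*J/(8 + H) (D(J, H) = H + (2*J)/(8 + H) = H + 2*J/(8 + H))
U(p, I) = -⅑ (U(p, I) = 1/(-9) = -⅑)
U(8, 9)*D(-18, 18) = -(18² + 2*(-18) + 8*18)/(9*(8 + 18)) = -(324 - 36 + 144)/(9*26) = -432/234 = -⅑*216/13 = -24/13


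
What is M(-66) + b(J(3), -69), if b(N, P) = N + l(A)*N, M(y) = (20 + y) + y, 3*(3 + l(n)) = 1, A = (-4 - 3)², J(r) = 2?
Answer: -346/3 ≈ -115.33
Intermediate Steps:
A = 49 (A = (-7)² = 49)
l(n) = -8/3 (l(n) = -3 + (⅓)*1 = -3 + ⅓ = -8/3)
M(y) = 20 + 2*y
b(N, P) = -5*N/3 (b(N, P) = N - 8*N/3 = -5*N/3)
M(-66) + b(J(3), -69) = (20 + 2*(-66)) - 5/3*2 = (20 - 132) - 10/3 = -112 - 10/3 = -346/3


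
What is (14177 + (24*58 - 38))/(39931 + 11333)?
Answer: 5177/17088 ≈ 0.30296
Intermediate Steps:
(14177 + (24*58 - 38))/(39931 + 11333) = (14177 + (1392 - 38))/51264 = (14177 + 1354)*(1/51264) = 15531*(1/51264) = 5177/17088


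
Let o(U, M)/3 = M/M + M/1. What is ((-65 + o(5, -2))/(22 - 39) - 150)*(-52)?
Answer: 7592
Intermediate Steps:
o(U, M) = 3 + 3*M (o(U, M) = 3*(M/M + M/1) = 3*(1 + M*1) = 3*(1 + M) = 3 + 3*M)
((-65 + o(5, -2))/(22 - 39) - 150)*(-52) = ((-65 + (3 + 3*(-2)))/(22 - 39) - 150)*(-52) = ((-65 + (3 - 6))/(-17) - 150)*(-52) = ((-65 - 3)*(-1/17) - 150)*(-52) = (-68*(-1/17) - 150)*(-52) = (4 - 150)*(-52) = -146*(-52) = 7592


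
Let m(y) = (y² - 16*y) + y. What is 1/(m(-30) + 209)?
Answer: 1/1559 ≈ 0.00064144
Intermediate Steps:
m(y) = y² - 15*y
1/(m(-30) + 209) = 1/(-30*(-15 - 30) + 209) = 1/(-30*(-45) + 209) = 1/(1350 + 209) = 1/1559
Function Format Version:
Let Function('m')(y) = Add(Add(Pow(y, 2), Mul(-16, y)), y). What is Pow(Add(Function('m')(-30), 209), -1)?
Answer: Rational(1, 1559) ≈ 0.00064144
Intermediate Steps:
Function('m')(y) = Add(Pow(y, 2), Mul(-15, y))
Pow(Add(Function('m')(-30), 209), -1) = Pow(Add(Mul(-30, Add(-15, -30)), 209), -1) = Pow(Add(Mul(-30, -45), 209), -1) = Pow(Add(1350, 209), -1) = Pow(1559, -1) = Rational(1, 1559)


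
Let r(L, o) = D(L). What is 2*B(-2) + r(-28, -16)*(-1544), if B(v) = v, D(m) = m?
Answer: 43228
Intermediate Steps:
r(L, o) = L
2*B(-2) + r(-28, -16)*(-1544) = 2*(-2) - 28*(-1544) = -4 + 43232 = 43228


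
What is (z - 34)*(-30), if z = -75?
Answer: 3270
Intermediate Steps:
(z - 34)*(-30) = (-75 - 34)*(-30) = -109*(-30) = 3270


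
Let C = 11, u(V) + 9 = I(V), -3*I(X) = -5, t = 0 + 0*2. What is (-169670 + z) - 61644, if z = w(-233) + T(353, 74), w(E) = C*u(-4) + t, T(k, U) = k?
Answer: -693125/3 ≈ -2.3104e+5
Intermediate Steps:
t = 0 (t = 0 + 0 = 0)
I(X) = 5/3 (I(X) = -⅓*(-5) = 5/3)
u(V) = -22/3 (u(V) = -9 + 5/3 = -22/3)
w(E) = -242/3 (w(E) = 11*(-22/3) + 0 = -242/3 + 0 = -242/3)
z = 817/3 (z = -242/3 + 353 = 817/3 ≈ 272.33)
(-169670 + z) - 61644 = (-169670 + 817/3) - 61644 = -508193/3 - 61644 = -693125/3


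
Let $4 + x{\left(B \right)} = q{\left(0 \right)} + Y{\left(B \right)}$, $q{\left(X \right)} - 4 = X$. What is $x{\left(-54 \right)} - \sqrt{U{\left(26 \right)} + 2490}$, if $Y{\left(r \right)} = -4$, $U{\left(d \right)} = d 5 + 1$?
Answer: $-4 - \sqrt{2621} \approx -55.196$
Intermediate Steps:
$U{\left(d \right)} = 1 + 5 d$ ($U{\left(d \right)} = 5 d + 1 = 1 + 5 d$)
$q{\left(X \right)} = 4 + X$
$x{\left(B \right)} = -4$ ($x{\left(B \right)} = -4 + \left(\left(4 + 0\right) - 4\right) = -4 + \left(4 - 4\right) = -4 + 0 = -4$)
$x{\left(-54 \right)} - \sqrt{U{\left(26 \right)} + 2490} = -4 - \sqrt{\left(1 + 5 \cdot 26\right) + 2490} = -4 - \sqrt{\left(1 + 130\right) + 2490} = -4 - \sqrt{131 + 2490} = -4 - \sqrt{2621}$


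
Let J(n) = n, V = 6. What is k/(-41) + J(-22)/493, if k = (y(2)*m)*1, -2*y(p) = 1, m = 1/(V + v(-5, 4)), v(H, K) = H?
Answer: -1311/40426 ≈ -0.032430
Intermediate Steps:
m = 1 (m = 1/(6 - 5) = 1/1 = 1)
y(p) = -½ (y(p) = -½*1 = -½)
k = -½ (k = -½*1*1 = -½*1 = -½ ≈ -0.50000)
k/(-41) + J(-22)/493 = -½/(-41) - 22/493 = -½*(-1/41) - 22*1/493 = 1/82 - 22/493 = -1311/40426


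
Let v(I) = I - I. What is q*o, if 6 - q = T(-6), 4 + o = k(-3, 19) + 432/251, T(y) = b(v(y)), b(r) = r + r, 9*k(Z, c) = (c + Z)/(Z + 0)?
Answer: -38920/2259 ≈ -17.229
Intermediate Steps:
v(I) = 0
k(Z, c) = (Z + c)/(9*Z) (k(Z, c) = ((c + Z)/(Z + 0))/9 = ((Z + c)/Z)/9 = (Z + c)/(9*Z))
b(r) = 2*r
T(y) = 0 (T(y) = 2*0 = 0)
o = -19460/6777 (o = -4 + ((⅑)*(-3 + 19)/(-3) + 432/251) = -4 + ((⅑)*(-⅓)*16 + 432*(1/251)) = -4 + (-16/27 + 432/251) = -4 + 7648/6777 = -19460/6777 ≈ -2.8715)
q = 6 (q = 6 - 1*0 = 6 + 0 = 6)
q*o = 6*(-19460/6777) = -38920/2259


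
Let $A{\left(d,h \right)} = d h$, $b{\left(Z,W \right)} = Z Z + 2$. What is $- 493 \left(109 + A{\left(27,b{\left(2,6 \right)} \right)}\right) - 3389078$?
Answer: $-3522681$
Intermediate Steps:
$b{\left(Z,W \right)} = 2 + Z^{2}$ ($b{\left(Z,W \right)} = Z^{2} + 2 = 2 + Z^{2}$)
$- 493 \left(109 + A{\left(27,b{\left(2,6 \right)} \right)}\right) - 3389078 = - 493 \left(109 + 27 \left(2 + 2^{2}\right)\right) - 3389078 = - 493 \left(109 + 27 \left(2 + 4\right)\right) - 3389078 = - 493 \left(109 + 27 \cdot 6\right) - 3389078 = - 493 \left(109 + 162\right) - 3389078 = \left(-493\right) 271 - 3389078 = -133603 - 3389078 = -3522681$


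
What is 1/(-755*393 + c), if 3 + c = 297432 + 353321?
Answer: 1/354035 ≈ 2.8246e-6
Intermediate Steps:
c = 650750 (c = -3 + (297432 + 353321) = -3 + 650753 = 650750)
1/(-755*393 + c) = 1/(-755*393 + 650750) = 1/(-296715 + 650750) = 1/354035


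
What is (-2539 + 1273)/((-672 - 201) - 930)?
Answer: 422/601 ≈ 0.70216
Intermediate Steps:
(-2539 + 1273)/((-672 - 201) - 930) = -1266/(-873 - 930) = -1266/(-1803) = -1266*(-1/1803) = 422/601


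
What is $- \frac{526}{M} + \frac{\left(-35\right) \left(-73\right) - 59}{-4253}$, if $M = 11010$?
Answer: $- \frac{14859019}{23412765} \approx -0.63465$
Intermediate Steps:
$- \frac{526}{M} + \frac{\left(-35\right) \left(-73\right) - 59}{-4253} = - \frac{526}{11010} + \frac{\left(-35\right) \left(-73\right) - 59}{-4253} = \left(-526\right) \frac{1}{11010} + \left(2555 - 59\right) \left(- \frac{1}{4253}\right) = - \frac{263}{5505} + 2496 \left(- \frac{1}{4253}\right) = - \frac{263}{5505} - \frac{2496}{4253} = - \frac{14859019}{23412765}$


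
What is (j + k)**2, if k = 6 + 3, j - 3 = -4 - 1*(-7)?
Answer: 225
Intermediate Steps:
j = 6 (j = 3 + (-4 - 1*(-7)) = 3 + (-4 + 7) = 3 + 3 = 6)
k = 9
(j + k)**2 = (6 + 9)**2 = 15**2 = 225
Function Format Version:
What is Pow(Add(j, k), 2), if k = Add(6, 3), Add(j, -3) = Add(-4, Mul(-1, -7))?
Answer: 225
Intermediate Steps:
j = 6 (j = Add(3, Add(-4, Mul(-1, -7))) = Add(3, Add(-4, 7)) = Add(3, 3) = 6)
k = 9
Pow(Add(j, k), 2) = Pow(Add(6, 9), 2) = Pow(15, 2) = 225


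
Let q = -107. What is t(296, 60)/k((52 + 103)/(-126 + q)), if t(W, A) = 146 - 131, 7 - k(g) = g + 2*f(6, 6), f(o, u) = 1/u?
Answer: 2097/1025 ≈ 2.0459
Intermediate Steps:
f(o, u) = 1/u
k(g) = 20/3 - g (k(g) = 7 - (g + 2/6) = 7 - (g + 2*(⅙)) = 7 - (g + ⅓) = 7 - (⅓ + g) = 7 + (-⅓ - g) = 20/3 - g)
t(W, A) = 15
t(296, 60)/k((52 + 103)/(-126 + q)) = 15/(20/3 - (52 + 103)/(-126 - 107)) = 15/(20/3 - 155/(-233)) = 15/(20/3 - 155*(-1)/233) = 15/(20/3 - 1*(-155/233)) = 15/(20/3 + 155/233) = 15/(5125/699) = 15*(699/5125) = 2097/1025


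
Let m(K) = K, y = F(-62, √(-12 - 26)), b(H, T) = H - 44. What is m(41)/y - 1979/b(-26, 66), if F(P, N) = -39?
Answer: 74311/2730 ≈ 27.220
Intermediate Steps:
b(H, T) = -44 + H
y = -39
m(41)/y - 1979/b(-26, 66) = 41/(-39) - 1979/(-44 - 26) = 41*(-1/39) - 1979/(-70) = -41/39 - 1979*(-1/70) = -41/39 + 1979/70 = 74311/2730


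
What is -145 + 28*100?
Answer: 2655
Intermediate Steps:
-145 + 28*100 = -145 + 2800 = 2655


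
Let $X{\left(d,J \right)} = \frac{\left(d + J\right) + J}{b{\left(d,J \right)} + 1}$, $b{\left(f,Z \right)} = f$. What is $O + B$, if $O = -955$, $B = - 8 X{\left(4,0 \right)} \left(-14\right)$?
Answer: $- \frac{4327}{5} \approx -865.4$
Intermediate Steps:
$X{\left(d,J \right)} = \frac{d + 2 J}{1 + d}$ ($X{\left(d,J \right)} = \frac{\left(d + J\right) + J}{d + 1} = \frac{\left(J + d\right) + J}{1 + d} = \frac{d + 2 J}{1 + d}$)
$B = \frac{448}{5}$ ($B = - 8 \frac{4 + 2 \cdot 0}{1 + 4} \left(-14\right) = - 8 \frac{4 + 0}{5} \left(-14\right) = - 8 \cdot \frac{1}{5} \cdot 4 \left(-14\right) = \left(-8\right) \frac{4}{5} \left(-14\right) = \left(- \frac{32}{5}\right) \left(-14\right) = \frac{448}{5} \approx 89.6$)
$O + B = -955 + \frac{448}{5} = - \frac{4327}{5}$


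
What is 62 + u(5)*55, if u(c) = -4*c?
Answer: -1038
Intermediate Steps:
62 + u(5)*55 = 62 - 4*5*55 = 62 - 20*55 = 62 - 1100 = -1038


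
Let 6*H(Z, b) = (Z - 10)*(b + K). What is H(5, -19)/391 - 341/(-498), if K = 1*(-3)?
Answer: 47487/64906 ≈ 0.73163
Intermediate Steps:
K = -3
H(Z, b) = (-10 + Z)*(-3 + b)/6 (H(Z, b) = ((Z - 10)*(b - 3))/6 = ((-10 + Z)*(-3 + b))/6 = (-10 + Z)*(-3 + b)/6)
H(5, -19)/391 - 341/(-498) = (5 - 5/3*(-19) - 1/2*5 + (1/6)*5*(-19))/391 - 341/(-498) = (5 + 95/3 - 5/2 - 95/6)*(1/391) - 341*(-1/498) = (55/3)*(1/391) + 341/498 = 55/1173 + 341/498 = 47487/64906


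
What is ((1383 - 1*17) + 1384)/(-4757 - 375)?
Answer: -1375/2566 ≈ -0.53585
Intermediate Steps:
((1383 - 1*17) + 1384)/(-4757 - 375) = ((1383 - 17) + 1384)/(-5132) = (1366 + 1384)*(-1/5132) = 2750*(-1/5132) = -1375/2566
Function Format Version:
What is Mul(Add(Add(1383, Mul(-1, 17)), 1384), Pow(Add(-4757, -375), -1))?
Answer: Rational(-1375, 2566) ≈ -0.53585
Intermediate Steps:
Mul(Add(Add(1383, Mul(-1, 17)), 1384), Pow(Add(-4757, -375), -1)) = Mul(Add(Add(1383, -17), 1384), Pow(-5132, -1)) = Mul(Add(1366, 1384), Rational(-1, 5132)) = Mul(2750, Rational(-1, 5132)) = Rational(-1375, 2566)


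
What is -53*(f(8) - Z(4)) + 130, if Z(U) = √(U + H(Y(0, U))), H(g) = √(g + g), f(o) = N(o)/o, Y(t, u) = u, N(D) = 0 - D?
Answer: 183 + 53*√(4 + 2*√2) ≈ 321.50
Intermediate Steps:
N(D) = -D
f(o) = -1 (f(o) = (-o)/o = -1)
H(g) = √2*√g (H(g) = √(2*g) = √2*√g)
Z(U) = √(U + √2*√U)
-53*(f(8) - Z(4)) + 130 = -53*(-1 - √(4 + √2*√4)) + 130 = -53*(-1 - √(4 + √2*2)) + 130 = -53*(-1 - √(4 + 2*√2)) + 130 = (53 + 53*√(4 + 2*√2)) + 130 = 183 + 53*√(4 + 2*√2)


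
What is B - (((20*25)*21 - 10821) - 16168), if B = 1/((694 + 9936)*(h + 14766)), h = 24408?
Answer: 6866343114181/416419620 ≈ 16489.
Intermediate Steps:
B = 1/416419620 (B = 1/((694 + 9936)*(24408 + 14766)) = 1/(10630*39174) = 1/416419620 ≈ 2.4014e-9)
B - (((20*25)*21 - 10821) - 16168) = 1/416419620 - (((20*25)*21 - 10821) - 16168) = 1/416419620 - ((500*21 - 10821) - 16168) = 1/416419620 - ((10500 - 10821) - 16168) = 1/416419620 - (-321 - 16168) = 1/416419620 - 1*(-16489) = 1/416419620 + 16489 = 6866343114181/416419620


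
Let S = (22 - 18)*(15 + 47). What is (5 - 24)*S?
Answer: -4712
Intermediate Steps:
S = 248 (S = 4*62 = 248)
(5 - 24)*S = (5 - 24)*248 = -19*248 = -4712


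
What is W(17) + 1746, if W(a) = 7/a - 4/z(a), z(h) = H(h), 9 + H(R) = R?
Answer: 59361/34 ≈ 1745.9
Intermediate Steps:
H(R) = -9 + R
z(h) = -9 + h
W(a) = -4/(-9 + a) + 7/a (W(a) = 7/a - 4/(-9 + a) = -4/(-9 + a) + 7/a)
W(17) + 1746 = 3*(-21 + 17)/(17*(-9 + 17)) + 1746 = 3*(1/17)*(-4)/8 + 1746 = 3*(1/17)*(⅛)*(-4) + 1746 = -3/34 + 1746 = 59361/34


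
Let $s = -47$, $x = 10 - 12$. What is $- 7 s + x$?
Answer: $327$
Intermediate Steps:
$x = -2$ ($x = 10 - 12 = -2$)
$- 7 s + x = \left(-7\right) \left(-47\right) - 2 = 329 - 2 = 327$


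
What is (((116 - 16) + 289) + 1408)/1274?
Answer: 1797/1274 ≈ 1.4105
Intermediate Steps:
(((116 - 16) + 289) + 1408)/1274 = ((100 + 289) + 1408)/1274 = (389 + 1408)/1274 = (1/1274)*1797 = 1797/1274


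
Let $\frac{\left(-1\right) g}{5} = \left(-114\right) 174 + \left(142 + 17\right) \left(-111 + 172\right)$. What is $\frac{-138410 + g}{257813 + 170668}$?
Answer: $- \frac{87725}{428481} \approx -0.20473$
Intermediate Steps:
$g = 50685$ ($g = - 5 \left(\left(-114\right) 174 + \left(142 + 17\right) \left(-111 + 172\right)\right) = - 5 \left(-19836 + 159 \cdot 61\right) = - 5 \left(-19836 + 9699\right) = \left(-5\right) \left(-10137\right) = 50685$)
$\frac{-138410 + g}{257813 + 170668} = \frac{-138410 + 50685}{257813 + 170668} = - \frac{87725}{428481}$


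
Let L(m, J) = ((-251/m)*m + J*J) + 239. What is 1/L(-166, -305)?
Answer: 1/93013 ≈ 1.0751e-5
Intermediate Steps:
L(m, J) = -12 + J**2 (L(m, J) = (-251 + J**2) + 239 = -12 + J**2)
1/L(-166, -305) = 1/(-12 + (-305)**2) = 1/(-12 + 93025) = 1/93013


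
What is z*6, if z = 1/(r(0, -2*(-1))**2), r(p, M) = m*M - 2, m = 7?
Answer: 1/24 ≈ 0.041667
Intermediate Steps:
r(p, M) = -2 + 7*M (r(p, M) = 7*M - 2 = -2 + 7*M)
z = 1/144 (z = 1/((-2 + 7*(-2*(-1)))**2) = 1/((-2 + 7*2)**2) = 1/((-2 + 14)**2) = 1/(12**2) = 1/144 ≈ 0.0069444)
z*6 = (1/144)*6 = 1/24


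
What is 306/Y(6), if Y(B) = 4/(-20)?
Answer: -1530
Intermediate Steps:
Y(B) = -⅕ (Y(B) = 4*(-1/20) = -⅕)
306/Y(6) = 306/(-⅕) = 306*(-5) = -1530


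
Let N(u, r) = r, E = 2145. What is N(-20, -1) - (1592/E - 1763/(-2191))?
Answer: -11969402/4699695 ≈ -2.5468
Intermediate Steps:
N(-20, -1) - (1592/E - 1763/(-2191)) = -1 - (1592/2145 - 1763/(-2191)) = -1 - (1592*(1/2145) - 1763*(-1/2191)) = -1 - (1592/2145 + 1763/2191) = -1 - 1*7269707/4699695 = -1 - 7269707/4699695 = -11969402/4699695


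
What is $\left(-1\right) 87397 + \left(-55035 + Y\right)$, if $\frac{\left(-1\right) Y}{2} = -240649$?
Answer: $338866$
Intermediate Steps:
$Y = 481298$ ($Y = \left(-2\right) \left(-240649\right) = 481298$)
$\left(-1\right) 87397 + \left(-55035 + Y\right) = \left(-1\right) 87397 + \left(-55035 + 481298\right) = -87397 + 426263 = 338866$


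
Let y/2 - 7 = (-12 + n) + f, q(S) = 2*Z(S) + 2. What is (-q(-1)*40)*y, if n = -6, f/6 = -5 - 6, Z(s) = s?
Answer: 0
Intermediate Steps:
f = -66 (f = 6*(-5 - 6) = 6*(-11) = -66)
q(S) = 2 + 2*S (q(S) = 2*S + 2 = 2 + 2*S)
y = -154 (y = 14 + 2*((-12 - 6) - 66) = 14 + 2*(-18 - 66) = 14 + 2*(-84) = 14 - 168 = -154)
(-q(-1)*40)*y = (-(2 + 2*(-1))*40)*(-154) = (-(2 - 2)*40)*(-154) = (-1*0*40)*(-154) = (0*40)*(-154) = 0*(-154) = 0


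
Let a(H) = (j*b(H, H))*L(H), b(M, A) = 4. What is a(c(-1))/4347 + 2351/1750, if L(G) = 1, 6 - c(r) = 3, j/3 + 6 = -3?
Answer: 53073/40250 ≈ 1.3186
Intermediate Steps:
j = -27 (j = -18 + 3*(-3) = -18 - 9 = -27)
c(r) = 3 (c(r) = 6 - 1*3 = 6 - 3 = 3)
a(H) = -108 (a(H) = -27*4*1 = -108*1 = -108)
a(c(-1))/4347 + 2351/1750 = -108/4347 + 2351/1750 = -108*1/4347 + 2351*(1/1750) = -4/161 + 2351/1750 = 53073/40250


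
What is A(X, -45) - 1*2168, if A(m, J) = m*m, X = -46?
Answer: -52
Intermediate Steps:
A(m, J) = m²
A(X, -45) - 1*2168 = (-46)² - 1*2168 = 2116 - 2168 = -52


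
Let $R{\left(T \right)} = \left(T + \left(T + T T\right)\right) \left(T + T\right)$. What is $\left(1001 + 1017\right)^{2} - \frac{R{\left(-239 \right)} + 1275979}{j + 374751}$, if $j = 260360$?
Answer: $\frac{2586403567339}{635111} \approx 4.0724 \cdot 10^{6}$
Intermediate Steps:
$R{\left(T \right)} = 2 T \left(T^{2} + 2 T\right)$ ($R{\left(T \right)} = \left(T + \left(T + T^{2}\right)\right) 2 T = \left(T^{2} + 2 T\right) 2 T = 2 T \left(T^{2} + 2 T\right)$)
$\left(1001 + 1017\right)^{2} - \frac{R{\left(-239 \right)} + 1275979}{j + 374751} = \left(1001 + 1017\right)^{2} - \frac{2 \left(-239\right)^{2} \left(2 - 239\right) + 1275979}{260360 + 374751} = 2018^{2} - \frac{2 \cdot 57121 \left(-237\right) + 1275979}{635111} = 4072324 - \left(-27075354 + 1275979\right) \frac{1}{635111} = 4072324 - \left(-25799375\right) \frac{1}{635111} = 4072324 - - \frac{25799375}{635111} = 4072324 + \frac{25799375}{635111} = \frac{2586403567339}{635111}$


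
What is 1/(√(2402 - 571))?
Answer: √1831/1831 ≈ 0.023370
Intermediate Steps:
1/(√(2402 - 571)) = 1/(√1831) = √1831/1831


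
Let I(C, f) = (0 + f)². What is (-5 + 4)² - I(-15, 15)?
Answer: -224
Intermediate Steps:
I(C, f) = f²
(-5 + 4)² - I(-15, 15) = (-5 + 4)² - 1*15² = (-1)² - 1*225 = 1 - 225 = -224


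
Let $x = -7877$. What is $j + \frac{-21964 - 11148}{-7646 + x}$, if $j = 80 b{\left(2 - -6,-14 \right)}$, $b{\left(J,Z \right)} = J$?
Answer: $\frac{9967832}{15523} \approx 642.13$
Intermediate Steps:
$j = 640$ ($j = 80 \left(2 - -6\right) = 80 \left(2 + 6\right) = 80 \cdot 8 = 640$)
$j + \frac{-21964 - 11148}{-7646 + x} = 640 + \frac{-21964 - 11148}{-7646 - 7877} = 640 - \frac{33112}{-15523} = 640 - - \frac{33112}{15523} = 640 + \frac{33112}{15523} = \frac{9967832}{15523}$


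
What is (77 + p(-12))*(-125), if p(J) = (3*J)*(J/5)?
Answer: -20425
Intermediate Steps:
p(J) = 3*J²/5 (p(J) = (3*J)*(J*(⅕)) = (3*J)*(J/5) = 3*J²/5)
(77 + p(-12))*(-125) = (77 + (⅗)*(-12)²)*(-125) = (77 + (⅗)*144)*(-125) = (77 + 432/5)*(-125) = (817/5)*(-125) = -20425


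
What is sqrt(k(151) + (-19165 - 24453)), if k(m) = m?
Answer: I*sqrt(43467) ≈ 208.49*I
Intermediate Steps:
sqrt(k(151) + (-19165 - 24453)) = sqrt(151 + (-19165 - 24453)) = sqrt(151 - 43618) = sqrt(-43467) = I*sqrt(43467)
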